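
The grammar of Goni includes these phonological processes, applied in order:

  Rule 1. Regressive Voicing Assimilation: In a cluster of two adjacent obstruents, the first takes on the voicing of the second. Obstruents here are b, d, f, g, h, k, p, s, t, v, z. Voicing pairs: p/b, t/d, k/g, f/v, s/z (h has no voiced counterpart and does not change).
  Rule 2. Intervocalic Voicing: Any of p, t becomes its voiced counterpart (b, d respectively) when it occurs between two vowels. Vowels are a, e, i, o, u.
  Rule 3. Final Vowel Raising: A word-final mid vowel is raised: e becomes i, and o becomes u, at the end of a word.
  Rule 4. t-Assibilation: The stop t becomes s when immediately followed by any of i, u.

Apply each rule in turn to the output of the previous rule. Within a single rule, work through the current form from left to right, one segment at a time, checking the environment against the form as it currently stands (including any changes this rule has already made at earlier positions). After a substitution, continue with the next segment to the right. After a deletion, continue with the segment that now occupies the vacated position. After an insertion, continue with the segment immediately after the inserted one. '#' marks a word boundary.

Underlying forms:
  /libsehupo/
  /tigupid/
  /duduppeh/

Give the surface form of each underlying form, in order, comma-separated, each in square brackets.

/libsehupo/:
  Rule 1 Regressive Voicing Assimilation: [libsehupo] → [lipsehupo]
  Rule 2 Intervocalic Voicing: [lipsehupo] → [lipsehubo]
  Rule 3 Final Vowel Raising: [lipsehubo] → [lipsehubu]
  Rule 4 t-Assibilation: no change — [lipsehubu]
/tigupid/:
  Rule 1 Regressive Voicing Assimilation: no change — [tigupid]
  Rule 2 Intervocalic Voicing: [tigupid] → [tigubid]
  Rule 3 Final Vowel Raising: no change — [tigubid]
  Rule 4 t-Assibilation: [tigubid] → [sigubid]
/duduppeh/:
  Rule 1 Regressive Voicing Assimilation: no change — [duduppeh]
  Rule 2 Intervocalic Voicing: no change — [duduppeh]
  Rule 3 Final Vowel Raising: no change — [duduppeh]
  Rule 4 t-Assibilation: no change — [duduppeh]

[lipsehubu], [sigubid], [duduppeh]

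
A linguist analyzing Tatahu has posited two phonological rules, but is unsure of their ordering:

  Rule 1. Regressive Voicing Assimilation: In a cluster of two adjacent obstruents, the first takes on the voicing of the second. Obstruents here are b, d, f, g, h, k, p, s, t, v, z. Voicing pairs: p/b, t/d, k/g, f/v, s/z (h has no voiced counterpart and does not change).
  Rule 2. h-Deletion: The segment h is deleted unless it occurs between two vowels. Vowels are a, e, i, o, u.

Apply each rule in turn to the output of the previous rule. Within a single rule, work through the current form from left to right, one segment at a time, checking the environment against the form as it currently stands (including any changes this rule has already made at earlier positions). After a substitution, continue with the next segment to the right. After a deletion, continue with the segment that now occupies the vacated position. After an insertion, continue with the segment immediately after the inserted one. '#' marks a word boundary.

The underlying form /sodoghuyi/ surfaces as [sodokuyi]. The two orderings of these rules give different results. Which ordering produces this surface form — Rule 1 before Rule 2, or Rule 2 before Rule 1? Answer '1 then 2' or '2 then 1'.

Order 1 then 2:
  1 Regressive Voicing Assimilation: [sodoghuyi] → [sodokhuyi]
  2 h-Deletion: [sodokhuyi] → [sodokuyi]
  result: [sodokuyi]
Order 2 then 1:
  2 h-Deletion: [sodoghuyi] → [sodoguyi]
  1 Regressive Voicing Assimilation: no change — [sodoguyi]
  result: [sodoguyi]

1 then 2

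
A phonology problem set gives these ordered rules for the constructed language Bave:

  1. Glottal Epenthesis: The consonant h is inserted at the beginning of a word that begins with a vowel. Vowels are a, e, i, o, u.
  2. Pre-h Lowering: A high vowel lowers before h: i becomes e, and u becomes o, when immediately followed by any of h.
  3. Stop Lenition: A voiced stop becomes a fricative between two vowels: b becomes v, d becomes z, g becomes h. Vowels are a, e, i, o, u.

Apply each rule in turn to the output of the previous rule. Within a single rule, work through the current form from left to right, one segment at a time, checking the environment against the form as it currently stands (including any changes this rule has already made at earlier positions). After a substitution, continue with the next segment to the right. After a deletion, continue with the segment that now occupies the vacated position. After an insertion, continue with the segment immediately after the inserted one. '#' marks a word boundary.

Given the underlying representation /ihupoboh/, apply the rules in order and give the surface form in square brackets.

[hehupovoh]

1 Glottal Epenthesis: [ihupoboh] → [hihupoboh]
2 Pre-h Lowering: [hihupoboh] → [hehupoboh]
3 Stop Lenition: [hehupoboh] → [hehupovoh]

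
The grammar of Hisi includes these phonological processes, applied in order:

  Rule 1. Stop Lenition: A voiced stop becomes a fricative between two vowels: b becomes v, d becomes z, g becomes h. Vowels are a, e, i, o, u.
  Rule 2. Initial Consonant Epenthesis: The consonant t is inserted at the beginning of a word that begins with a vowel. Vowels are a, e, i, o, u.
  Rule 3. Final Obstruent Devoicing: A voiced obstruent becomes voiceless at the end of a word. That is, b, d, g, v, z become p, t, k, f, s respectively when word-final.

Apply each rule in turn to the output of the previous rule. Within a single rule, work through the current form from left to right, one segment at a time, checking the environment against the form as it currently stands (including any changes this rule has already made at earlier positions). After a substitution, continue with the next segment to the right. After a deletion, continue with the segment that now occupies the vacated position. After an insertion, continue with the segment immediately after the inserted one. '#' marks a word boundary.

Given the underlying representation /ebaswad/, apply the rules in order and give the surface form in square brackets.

Rule 1 Stop Lenition: [ebaswad] → [evaswad]
Rule 2 Initial Consonant Epenthesis: [evaswad] → [tevaswad]
Rule 3 Final Obstruent Devoicing: [tevaswad] → [tevaswat]

[tevaswat]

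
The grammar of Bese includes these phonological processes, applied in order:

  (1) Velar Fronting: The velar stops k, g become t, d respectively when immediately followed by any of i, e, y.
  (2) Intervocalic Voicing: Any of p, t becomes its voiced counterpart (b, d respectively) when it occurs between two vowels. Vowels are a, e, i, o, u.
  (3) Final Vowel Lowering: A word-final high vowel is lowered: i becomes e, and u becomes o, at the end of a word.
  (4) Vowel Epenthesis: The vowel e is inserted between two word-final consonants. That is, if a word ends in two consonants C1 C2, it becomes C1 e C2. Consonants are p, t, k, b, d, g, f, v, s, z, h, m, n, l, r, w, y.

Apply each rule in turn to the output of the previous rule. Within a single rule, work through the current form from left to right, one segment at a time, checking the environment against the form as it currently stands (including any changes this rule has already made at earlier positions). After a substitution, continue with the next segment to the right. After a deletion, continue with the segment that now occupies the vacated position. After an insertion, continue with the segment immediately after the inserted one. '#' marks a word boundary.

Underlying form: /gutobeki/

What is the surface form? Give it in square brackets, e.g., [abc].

(1) Velar Fronting: [gutobeki] → [gutobeti]
(2) Intervocalic Voicing: [gutobeti] → [gudobedi]
(3) Final Vowel Lowering: [gudobedi] → [gudobede]
(4) Vowel Epenthesis: no change — [gudobede]

[gudobede]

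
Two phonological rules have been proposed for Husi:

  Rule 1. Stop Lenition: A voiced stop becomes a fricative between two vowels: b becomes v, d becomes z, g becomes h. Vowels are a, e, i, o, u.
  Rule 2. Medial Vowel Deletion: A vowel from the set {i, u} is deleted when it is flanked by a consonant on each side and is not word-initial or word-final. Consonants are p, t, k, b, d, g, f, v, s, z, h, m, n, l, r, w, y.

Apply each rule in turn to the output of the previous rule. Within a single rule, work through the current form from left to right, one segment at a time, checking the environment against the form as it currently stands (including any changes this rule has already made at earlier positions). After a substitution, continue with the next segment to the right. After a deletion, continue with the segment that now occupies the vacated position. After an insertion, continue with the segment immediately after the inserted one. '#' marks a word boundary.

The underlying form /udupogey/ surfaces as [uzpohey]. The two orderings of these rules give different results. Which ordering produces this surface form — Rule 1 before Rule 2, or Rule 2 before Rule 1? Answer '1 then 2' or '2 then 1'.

Order 1 then 2:
  1 Stop Lenition: [udupogey] → [uzupohey]
  2 Medial Vowel Deletion: [uzupohey] → [uzpohey]
  result: [uzpohey]
Order 2 then 1:
  2 Medial Vowel Deletion: [udupogey] → [udpogey]
  1 Stop Lenition: [udpogey] → [udpohey]
  result: [udpohey]

1 then 2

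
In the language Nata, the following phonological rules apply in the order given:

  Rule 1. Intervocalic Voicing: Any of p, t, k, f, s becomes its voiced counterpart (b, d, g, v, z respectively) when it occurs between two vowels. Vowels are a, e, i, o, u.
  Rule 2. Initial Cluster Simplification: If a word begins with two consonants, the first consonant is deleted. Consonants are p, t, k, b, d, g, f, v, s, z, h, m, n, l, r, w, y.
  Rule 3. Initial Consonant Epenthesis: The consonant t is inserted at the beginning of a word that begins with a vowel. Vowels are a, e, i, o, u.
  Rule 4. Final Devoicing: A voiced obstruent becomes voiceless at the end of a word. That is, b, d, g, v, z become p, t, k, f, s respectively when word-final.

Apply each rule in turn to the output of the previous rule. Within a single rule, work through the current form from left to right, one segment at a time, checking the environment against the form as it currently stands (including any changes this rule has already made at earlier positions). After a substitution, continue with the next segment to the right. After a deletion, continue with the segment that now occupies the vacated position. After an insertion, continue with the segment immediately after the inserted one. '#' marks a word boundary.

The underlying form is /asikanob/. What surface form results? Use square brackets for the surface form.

Rule 1 Intervocalic Voicing: [asikanob] → [aziganob]
Rule 2 Initial Cluster Simplification: no change — [aziganob]
Rule 3 Initial Consonant Epenthesis: [aziganob] → [taziganob]
Rule 4 Final Devoicing: [taziganob] → [taziganop]

[taziganop]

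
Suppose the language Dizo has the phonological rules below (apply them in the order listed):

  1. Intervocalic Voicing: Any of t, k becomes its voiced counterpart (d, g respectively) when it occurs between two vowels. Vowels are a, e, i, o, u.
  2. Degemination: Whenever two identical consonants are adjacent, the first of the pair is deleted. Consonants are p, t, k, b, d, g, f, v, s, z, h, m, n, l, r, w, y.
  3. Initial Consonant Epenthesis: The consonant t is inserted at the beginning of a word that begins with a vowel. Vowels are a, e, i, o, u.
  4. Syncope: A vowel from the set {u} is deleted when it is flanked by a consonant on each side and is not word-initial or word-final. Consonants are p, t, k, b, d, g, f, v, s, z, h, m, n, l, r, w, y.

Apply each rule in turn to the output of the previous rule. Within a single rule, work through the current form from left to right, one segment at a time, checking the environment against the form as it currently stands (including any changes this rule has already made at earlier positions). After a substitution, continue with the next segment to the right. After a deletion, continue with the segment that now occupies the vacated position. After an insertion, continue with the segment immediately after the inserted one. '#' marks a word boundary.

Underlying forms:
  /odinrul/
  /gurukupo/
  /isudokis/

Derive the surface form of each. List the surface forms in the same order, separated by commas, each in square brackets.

/odinrul/:
  1 Intervocalic Voicing: no change — [odinrul]
  2 Degemination: no change — [odinrul]
  3 Initial Consonant Epenthesis: [odinrul] → [todinrul]
  4 Syncope: [todinrul] → [todinrl]
/gurukupo/:
  1 Intervocalic Voicing: [gurukupo] → [gurugupo]
  2 Degemination: no change — [gurugupo]
  3 Initial Consonant Epenthesis: no change — [gurugupo]
  4 Syncope: [gurugupo] → [grgpo]
/isudokis/:
  1 Intervocalic Voicing: [isudokis] → [isudogis]
  2 Degemination: no change — [isudogis]
  3 Initial Consonant Epenthesis: [isudogis] → [tisudogis]
  4 Syncope: [tisudogis] → [tisdogis]

[todinrl], [grgpo], [tisdogis]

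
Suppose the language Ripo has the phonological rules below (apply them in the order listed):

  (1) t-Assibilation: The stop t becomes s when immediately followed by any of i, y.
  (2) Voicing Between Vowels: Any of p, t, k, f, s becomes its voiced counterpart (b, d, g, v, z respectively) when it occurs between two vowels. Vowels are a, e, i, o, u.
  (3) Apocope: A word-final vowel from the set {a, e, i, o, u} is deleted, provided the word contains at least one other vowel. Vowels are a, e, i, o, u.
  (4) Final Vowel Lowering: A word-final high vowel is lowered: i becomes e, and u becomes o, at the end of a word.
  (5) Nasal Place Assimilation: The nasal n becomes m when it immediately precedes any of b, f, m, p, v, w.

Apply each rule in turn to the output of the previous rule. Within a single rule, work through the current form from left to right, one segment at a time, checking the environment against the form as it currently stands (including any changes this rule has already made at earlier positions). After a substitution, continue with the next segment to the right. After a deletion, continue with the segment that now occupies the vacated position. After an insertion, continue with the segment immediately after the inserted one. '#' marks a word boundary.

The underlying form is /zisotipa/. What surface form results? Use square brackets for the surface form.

(1) t-Assibilation: [zisotipa] → [zisosipa]
(2) Voicing Between Vowels: [zisosipa] → [zizoziba]
(3) Apocope: [zizoziba] → [zizozib]
(4) Final Vowel Lowering: no change — [zizozib]
(5) Nasal Place Assimilation: no change — [zizozib]

[zizozib]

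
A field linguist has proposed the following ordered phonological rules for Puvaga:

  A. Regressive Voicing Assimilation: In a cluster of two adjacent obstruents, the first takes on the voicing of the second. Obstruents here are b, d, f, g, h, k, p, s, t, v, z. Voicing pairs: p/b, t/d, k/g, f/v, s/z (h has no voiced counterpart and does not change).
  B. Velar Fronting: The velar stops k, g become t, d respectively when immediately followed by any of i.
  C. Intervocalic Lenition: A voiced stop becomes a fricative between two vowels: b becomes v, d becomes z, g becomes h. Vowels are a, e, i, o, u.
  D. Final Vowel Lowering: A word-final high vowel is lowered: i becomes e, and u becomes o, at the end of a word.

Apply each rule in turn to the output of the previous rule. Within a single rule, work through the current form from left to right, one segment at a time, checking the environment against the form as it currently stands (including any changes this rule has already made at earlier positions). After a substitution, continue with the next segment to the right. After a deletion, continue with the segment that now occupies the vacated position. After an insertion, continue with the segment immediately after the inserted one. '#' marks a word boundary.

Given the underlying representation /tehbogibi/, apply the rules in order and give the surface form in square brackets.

A Regressive Voicing Assimilation: no change — [tehbogibi]
B Velar Fronting: [tehbogibi] → [tehbodibi]
C Intervocalic Lenition: [tehbodibi] → [tehbozivi]
D Final Vowel Lowering: [tehbozivi] → [tehbozive]

[tehbozive]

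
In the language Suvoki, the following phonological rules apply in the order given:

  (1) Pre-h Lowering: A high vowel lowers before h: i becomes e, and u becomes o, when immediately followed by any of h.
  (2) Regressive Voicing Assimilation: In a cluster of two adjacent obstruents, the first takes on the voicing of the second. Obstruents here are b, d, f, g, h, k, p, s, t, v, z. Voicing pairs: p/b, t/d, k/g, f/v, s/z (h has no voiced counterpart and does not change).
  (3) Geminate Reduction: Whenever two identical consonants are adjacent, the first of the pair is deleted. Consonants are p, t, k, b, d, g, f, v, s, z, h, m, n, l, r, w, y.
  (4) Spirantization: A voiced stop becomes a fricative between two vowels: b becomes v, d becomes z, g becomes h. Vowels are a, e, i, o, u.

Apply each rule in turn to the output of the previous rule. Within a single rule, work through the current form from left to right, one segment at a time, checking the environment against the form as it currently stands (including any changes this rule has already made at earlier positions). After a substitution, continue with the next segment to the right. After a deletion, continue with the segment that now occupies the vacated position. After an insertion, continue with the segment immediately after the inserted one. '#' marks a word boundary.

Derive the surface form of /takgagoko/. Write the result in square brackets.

[tahahoko]

(1) Pre-h Lowering: no change — [takgagoko]
(2) Regressive Voicing Assimilation: [takgagoko] → [taggagoko]
(3) Geminate Reduction: [taggagoko] → [tagagoko]
(4) Spirantization: [tagagoko] → [tahahoko]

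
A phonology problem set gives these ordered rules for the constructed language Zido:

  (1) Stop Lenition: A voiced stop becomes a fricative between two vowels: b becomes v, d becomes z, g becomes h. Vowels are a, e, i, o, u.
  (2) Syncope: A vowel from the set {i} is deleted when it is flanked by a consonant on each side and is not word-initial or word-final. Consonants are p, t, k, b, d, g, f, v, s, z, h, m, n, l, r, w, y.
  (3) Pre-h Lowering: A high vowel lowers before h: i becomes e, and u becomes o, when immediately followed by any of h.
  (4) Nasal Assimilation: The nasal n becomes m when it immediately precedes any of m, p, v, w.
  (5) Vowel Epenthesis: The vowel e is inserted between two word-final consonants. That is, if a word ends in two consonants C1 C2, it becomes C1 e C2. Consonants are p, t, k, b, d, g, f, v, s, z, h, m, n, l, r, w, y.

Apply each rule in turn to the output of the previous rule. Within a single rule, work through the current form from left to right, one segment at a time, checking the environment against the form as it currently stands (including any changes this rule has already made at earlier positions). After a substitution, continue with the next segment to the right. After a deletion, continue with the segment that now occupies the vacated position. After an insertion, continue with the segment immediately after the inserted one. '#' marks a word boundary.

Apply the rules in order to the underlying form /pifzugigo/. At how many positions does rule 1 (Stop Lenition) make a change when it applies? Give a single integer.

(1) Stop Lenition: [pifzugigo] → [pifzuhiho]
(2) Syncope: [pifzuhiho] → [pfzuhho]
(3) Pre-h Lowering: [pfzuhho] → [pfzohho]
(4) Nasal Assimilation: no change — [pfzohho]
(5) Vowel Epenthesis: no change — [pfzohho]
Rule 1 changed 2 position(s).

2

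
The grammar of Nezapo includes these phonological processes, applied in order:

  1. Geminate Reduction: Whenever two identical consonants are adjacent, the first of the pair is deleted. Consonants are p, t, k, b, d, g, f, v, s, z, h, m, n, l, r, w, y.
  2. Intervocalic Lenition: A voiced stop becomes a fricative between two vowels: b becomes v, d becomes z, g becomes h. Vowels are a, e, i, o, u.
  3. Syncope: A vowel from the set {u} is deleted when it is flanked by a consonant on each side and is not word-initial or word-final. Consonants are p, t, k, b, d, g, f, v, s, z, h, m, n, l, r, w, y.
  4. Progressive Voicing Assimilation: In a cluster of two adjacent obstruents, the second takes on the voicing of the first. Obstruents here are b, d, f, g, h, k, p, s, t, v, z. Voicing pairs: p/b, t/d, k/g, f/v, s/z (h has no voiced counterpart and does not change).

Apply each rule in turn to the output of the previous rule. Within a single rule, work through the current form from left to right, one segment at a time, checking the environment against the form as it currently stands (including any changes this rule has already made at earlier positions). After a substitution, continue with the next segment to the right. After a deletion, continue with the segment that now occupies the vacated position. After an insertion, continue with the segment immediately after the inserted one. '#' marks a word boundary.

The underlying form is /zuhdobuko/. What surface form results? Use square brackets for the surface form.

[zhtovgo]

1 Geminate Reduction: no change — [zuhdobuko]
2 Intervocalic Lenition: [zuhdobuko] → [zuhdovuko]
3 Syncope: [zuhdovuko] → [zhdovko]
4 Progressive Voicing Assimilation: [zhdovko] → [zhtovgo]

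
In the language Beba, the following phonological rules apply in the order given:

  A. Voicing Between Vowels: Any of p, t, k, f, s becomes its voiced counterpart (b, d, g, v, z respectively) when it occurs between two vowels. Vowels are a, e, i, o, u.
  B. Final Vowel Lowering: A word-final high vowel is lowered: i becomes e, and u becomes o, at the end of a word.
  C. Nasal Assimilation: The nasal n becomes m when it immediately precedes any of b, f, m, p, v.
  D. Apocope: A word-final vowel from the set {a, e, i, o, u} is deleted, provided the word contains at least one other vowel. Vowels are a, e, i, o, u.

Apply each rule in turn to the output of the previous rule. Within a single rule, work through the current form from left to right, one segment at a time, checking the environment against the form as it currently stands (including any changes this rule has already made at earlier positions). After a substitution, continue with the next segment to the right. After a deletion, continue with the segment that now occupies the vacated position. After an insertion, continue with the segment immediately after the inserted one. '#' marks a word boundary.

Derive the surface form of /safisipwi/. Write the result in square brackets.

A Voicing Between Vowels: [safisipwi] → [savizipwi]
B Final Vowel Lowering: [savizipwi] → [savizipwe]
C Nasal Assimilation: no change — [savizipwe]
D Apocope: [savizipwe] → [savizipw]

[savizipw]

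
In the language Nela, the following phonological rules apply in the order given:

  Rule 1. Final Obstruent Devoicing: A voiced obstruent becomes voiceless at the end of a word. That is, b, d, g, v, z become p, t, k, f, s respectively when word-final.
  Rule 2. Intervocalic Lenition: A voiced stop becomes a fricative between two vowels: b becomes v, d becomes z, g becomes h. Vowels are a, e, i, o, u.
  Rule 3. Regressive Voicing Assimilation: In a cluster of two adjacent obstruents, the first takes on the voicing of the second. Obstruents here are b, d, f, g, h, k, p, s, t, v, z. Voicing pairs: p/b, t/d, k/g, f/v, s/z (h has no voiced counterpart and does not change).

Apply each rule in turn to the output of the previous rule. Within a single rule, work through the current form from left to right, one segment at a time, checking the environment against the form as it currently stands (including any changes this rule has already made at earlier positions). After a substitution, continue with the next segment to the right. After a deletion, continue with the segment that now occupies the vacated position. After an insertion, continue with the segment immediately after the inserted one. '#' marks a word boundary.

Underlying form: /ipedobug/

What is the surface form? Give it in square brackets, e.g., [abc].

Rule 1 Final Obstruent Devoicing: [ipedobug] → [ipedobuk]
Rule 2 Intervocalic Lenition: [ipedobuk] → [ipezovuk]
Rule 3 Regressive Voicing Assimilation: no change — [ipezovuk]

[ipezovuk]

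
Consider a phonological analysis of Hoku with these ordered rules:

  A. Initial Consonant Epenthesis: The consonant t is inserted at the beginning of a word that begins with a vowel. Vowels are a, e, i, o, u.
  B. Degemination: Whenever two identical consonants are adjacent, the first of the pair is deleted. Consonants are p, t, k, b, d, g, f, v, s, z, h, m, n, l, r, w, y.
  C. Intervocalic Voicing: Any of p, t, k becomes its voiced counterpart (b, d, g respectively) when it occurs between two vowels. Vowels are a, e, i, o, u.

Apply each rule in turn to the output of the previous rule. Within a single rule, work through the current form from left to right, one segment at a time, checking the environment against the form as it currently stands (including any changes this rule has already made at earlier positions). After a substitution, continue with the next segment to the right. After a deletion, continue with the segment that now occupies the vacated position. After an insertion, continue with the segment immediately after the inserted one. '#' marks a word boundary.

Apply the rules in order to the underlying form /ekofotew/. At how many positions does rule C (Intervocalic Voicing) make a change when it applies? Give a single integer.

2

A Initial Consonant Epenthesis: [ekofotew] → [tekofotew]
B Degemination: no change — [tekofotew]
C Intervocalic Voicing: [tekofotew] → [tegofodew]
Rule C changed 2 position(s).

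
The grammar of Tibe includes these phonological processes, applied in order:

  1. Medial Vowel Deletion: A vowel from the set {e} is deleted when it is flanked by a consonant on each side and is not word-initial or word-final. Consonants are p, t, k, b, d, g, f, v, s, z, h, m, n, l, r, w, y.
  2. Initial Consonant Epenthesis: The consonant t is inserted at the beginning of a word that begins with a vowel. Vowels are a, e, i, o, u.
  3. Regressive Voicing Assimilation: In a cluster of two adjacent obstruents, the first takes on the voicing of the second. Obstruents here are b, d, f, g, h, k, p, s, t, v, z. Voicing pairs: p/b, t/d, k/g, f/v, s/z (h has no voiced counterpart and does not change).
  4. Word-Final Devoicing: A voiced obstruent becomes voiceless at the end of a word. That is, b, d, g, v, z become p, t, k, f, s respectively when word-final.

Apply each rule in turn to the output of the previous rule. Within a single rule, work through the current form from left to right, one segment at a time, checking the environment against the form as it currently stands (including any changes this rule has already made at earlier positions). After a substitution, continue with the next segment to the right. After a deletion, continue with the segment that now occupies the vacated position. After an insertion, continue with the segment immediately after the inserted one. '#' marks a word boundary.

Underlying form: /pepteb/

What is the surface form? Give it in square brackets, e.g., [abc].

[ppdp]

1 Medial Vowel Deletion: [pepteb] → [pptb]
2 Initial Consonant Epenthesis: no change — [pptb]
3 Regressive Voicing Assimilation: [pptb] → [ppdb]
4 Word-Final Devoicing: [ppdb] → [ppdp]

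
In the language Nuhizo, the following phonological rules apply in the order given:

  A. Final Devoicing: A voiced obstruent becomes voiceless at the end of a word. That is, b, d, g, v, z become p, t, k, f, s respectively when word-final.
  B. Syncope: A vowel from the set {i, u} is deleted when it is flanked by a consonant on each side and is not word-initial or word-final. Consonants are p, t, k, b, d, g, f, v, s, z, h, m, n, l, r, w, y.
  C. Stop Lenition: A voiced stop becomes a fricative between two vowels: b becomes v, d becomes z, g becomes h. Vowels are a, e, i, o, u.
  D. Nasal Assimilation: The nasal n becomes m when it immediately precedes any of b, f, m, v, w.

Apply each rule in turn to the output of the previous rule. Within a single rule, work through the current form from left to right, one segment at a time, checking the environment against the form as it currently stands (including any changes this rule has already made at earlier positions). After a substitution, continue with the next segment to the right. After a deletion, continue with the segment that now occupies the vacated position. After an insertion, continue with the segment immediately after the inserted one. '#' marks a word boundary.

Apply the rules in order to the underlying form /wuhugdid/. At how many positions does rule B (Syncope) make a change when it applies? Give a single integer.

3

A Final Devoicing: [wuhugdid] → [wuhugdit]
B Syncope: [wuhugdit] → [whgdt]
C Stop Lenition: no change — [whgdt]
D Nasal Assimilation: no change — [whgdt]
Rule B changed 3 position(s).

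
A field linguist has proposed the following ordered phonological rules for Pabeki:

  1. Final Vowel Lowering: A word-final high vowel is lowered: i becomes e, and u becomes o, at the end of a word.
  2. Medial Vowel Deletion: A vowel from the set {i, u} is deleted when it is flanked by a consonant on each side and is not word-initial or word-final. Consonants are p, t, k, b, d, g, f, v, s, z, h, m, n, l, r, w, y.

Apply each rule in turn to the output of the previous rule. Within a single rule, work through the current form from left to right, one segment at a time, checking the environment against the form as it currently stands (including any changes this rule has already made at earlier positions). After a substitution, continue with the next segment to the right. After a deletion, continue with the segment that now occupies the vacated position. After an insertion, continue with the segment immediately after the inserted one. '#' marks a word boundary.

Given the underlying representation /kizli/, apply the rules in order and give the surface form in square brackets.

1 Final Vowel Lowering: [kizli] → [kizle]
2 Medial Vowel Deletion: [kizle] → [kzle]

[kzle]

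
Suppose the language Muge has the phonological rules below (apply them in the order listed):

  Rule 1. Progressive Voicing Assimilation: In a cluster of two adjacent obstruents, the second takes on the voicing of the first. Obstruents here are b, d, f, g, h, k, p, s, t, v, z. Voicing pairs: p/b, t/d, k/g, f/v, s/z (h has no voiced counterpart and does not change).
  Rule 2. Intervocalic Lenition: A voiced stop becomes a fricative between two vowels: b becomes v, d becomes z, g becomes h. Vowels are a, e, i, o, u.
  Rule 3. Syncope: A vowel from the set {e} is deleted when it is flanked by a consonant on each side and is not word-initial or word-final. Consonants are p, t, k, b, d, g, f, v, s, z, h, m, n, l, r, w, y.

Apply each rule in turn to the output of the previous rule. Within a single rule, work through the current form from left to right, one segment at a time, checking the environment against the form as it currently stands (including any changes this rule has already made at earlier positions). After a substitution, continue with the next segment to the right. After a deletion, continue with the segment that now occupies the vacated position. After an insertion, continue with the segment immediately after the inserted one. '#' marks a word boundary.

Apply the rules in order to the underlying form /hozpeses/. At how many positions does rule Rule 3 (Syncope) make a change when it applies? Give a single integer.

2

Rule 1 Progressive Voicing Assimilation: [hozpeses] → [hozbeses]
Rule 2 Intervocalic Lenition: no change — [hozbeses]
Rule 3 Syncope: [hozbeses] → [hozbss]
Rule Rule 3 changed 2 position(s).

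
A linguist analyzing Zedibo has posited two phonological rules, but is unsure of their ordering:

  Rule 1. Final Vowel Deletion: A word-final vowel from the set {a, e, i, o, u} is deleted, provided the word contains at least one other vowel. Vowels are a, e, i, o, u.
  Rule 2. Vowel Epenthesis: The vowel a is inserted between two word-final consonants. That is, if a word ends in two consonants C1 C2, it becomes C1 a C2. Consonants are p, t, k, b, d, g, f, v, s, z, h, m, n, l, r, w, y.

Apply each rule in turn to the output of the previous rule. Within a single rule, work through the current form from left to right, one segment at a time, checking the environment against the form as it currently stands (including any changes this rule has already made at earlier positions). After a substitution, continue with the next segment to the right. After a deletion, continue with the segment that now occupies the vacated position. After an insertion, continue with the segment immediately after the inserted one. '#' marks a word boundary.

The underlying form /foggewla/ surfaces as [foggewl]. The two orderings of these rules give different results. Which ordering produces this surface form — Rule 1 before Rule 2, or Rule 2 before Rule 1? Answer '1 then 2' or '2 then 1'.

Order 1 then 2:
  1 Final Vowel Deletion: [foggewla] → [foggewl]
  2 Vowel Epenthesis: [foggewl] → [foggewal]
  result: [foggewal]
Order 2 then 1:
  2 Vowel Epenthesis: no change — [foggewla]
  1 Final Vowel Deletion: [foggewla] → [foggewl]
  result: [foggewl]

2 then 1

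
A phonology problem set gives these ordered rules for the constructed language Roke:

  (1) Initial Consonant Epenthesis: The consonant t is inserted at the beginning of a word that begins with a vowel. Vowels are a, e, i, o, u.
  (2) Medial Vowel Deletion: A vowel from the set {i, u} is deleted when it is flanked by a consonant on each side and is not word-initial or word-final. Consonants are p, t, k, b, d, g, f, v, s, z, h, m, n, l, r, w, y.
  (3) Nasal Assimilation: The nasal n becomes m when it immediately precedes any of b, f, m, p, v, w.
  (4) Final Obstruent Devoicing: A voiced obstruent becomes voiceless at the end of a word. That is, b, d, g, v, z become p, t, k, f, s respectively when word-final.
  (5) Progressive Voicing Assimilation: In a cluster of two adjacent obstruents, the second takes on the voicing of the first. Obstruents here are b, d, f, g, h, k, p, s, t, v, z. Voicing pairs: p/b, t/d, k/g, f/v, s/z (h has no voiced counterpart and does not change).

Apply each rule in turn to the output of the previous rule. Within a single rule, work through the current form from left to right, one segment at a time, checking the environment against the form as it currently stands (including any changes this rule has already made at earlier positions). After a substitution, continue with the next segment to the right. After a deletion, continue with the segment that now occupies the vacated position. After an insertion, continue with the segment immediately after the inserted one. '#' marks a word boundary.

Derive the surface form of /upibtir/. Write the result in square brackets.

[tpptr]

(1) Initial Consonant Epenthesis: [upibtir] → [tupibtir]
(2) Medial Vowel Deletion: [tupibtir] → [tpbtr]
(3) Nasal Assimilation: no change — [tpbtr]
(4) Final Obstruent Devoicing: no change — [tpbtr]
(5) Progressive Voicing Assimilation: [tpbtr] → [tpptr]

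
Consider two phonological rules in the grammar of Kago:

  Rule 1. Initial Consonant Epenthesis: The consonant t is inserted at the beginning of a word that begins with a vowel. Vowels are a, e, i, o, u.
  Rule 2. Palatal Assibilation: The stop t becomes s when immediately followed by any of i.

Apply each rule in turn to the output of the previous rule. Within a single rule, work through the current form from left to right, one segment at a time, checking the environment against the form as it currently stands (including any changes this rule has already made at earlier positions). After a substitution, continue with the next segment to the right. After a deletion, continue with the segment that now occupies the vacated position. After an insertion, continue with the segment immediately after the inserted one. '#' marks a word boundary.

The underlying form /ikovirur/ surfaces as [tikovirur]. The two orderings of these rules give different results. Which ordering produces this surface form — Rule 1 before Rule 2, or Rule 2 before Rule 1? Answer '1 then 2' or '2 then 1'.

2 then 1

Order 1 then 2:
  1 Initial Consonant Epenthesis: [ikovirur] → [tikovirur]
  2 Palatal Assibilation: [tikovirur] → [sikovirur]
  result: [sikovirur]
Order 2 then 1:
  2 Palatal Assibilation: no change — [ikovirur]
  1 Initial Consonant Epenthesis: [ikovirur] → [tikovirur]
  result: [tikovirur]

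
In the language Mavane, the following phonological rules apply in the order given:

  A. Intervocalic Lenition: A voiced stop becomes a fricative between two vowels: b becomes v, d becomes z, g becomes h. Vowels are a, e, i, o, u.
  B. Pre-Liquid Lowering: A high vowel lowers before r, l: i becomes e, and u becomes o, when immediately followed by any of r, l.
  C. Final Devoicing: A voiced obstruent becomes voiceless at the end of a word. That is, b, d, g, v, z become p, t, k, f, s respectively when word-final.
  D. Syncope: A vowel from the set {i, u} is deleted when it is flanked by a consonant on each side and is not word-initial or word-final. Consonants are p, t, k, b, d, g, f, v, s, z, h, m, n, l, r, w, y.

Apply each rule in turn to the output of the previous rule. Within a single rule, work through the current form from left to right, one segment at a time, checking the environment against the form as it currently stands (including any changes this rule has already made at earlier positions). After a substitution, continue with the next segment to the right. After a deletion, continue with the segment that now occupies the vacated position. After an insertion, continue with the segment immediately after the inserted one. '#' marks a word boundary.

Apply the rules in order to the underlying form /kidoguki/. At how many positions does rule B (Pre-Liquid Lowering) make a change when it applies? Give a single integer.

A Intervocalic Lenition: [kidoguki] → [kizohuki]
B Pre-Liquid Lowering: no change — [kizohuki]
C Final Devoicing: no change — [kizohuki]
D Syncope: [kizohuki] → [kzohki]
Rule B changed 0 position(s).

0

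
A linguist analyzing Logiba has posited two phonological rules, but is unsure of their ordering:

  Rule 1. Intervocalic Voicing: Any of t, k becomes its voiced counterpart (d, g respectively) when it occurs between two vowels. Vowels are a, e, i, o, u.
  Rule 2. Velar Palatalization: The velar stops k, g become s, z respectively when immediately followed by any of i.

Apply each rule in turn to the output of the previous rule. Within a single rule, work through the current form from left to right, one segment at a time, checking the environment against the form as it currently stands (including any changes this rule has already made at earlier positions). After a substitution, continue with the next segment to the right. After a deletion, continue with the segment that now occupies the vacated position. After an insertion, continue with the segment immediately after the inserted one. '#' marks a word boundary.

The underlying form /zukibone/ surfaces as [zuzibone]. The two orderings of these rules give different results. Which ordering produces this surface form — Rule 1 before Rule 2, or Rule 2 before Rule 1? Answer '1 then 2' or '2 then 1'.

Order 1 then 2:
  1 Intervocalic Voicing: [zukibone] → [zugibone]
  2 Velar Palatalization: [zugibone] → [zuzibone]
  result: [zuzibone]
Order 2 then 1:
  2 Velar Palatalization: [zukibone] → [zusibone]
  1 Intervocalic Voicing: no change — [zusibone]
  result: [zusibone]

1 then 2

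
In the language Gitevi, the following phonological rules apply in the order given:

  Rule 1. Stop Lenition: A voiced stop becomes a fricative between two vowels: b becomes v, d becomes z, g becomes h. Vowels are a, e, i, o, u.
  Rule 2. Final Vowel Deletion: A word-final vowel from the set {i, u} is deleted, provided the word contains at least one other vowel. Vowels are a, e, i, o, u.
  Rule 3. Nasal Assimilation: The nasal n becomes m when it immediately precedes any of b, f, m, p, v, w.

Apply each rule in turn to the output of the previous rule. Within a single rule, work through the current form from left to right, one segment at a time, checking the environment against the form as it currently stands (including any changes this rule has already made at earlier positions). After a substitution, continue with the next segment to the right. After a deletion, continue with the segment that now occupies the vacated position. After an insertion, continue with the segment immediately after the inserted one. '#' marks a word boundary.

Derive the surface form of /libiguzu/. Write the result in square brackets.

Rule 1 Stop Lenition: [libiguzu] → [livihuzu]
Rule 2 Final Vowel Deletion: [livihuzu] → [livihuz]
Rule 3 Nasal Assimilation: no change — [livihuz]

[livihuz]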